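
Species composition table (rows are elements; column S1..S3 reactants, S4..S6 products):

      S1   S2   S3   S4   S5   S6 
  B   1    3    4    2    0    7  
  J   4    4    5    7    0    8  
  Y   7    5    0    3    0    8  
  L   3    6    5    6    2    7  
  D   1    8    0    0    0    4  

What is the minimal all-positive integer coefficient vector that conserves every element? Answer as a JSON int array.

Coefficients: [4, 1, 5, 3, 2, 3]

B: 4·1+1·3+5·4 = 27 | 3·2+2·0+3·7 = 27
J: 4·4+1·4+5·5 = 45 | 3·7+2·0+3·8 = 45
Y: 4·7+1·5+5·0 = 33 | 3·3+2·0+3·8 = 33
L: 4·3+1·6+5·5 = 43 | 3·6+2·2+3·7 = 43
D: 4·1+1·8+5·0 = 12 | 3·0+2·0+3·4 = 12
gcd(4,1,5,3,2,3) = 1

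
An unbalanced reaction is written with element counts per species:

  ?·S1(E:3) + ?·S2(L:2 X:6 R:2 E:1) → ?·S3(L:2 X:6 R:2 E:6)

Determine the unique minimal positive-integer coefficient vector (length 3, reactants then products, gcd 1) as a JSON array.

L: 5·0+3·2 = 6 | 3·2 = 6
X: 5·0+3·6 = 18 | 3·6 = 18
R: 5·0+3·2 = 6 | 3·2 = 6
E: 5·3+3·1 = 18 | 3·6 = 18
gcd(5,3,3) = 1

Coefficients: [5, 3, 3]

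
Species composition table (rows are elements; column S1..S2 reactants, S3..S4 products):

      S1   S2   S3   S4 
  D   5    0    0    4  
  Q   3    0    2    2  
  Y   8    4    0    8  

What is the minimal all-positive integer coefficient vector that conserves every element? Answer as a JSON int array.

Coefficients: [4, 2, 1, 5]

D: 4·5+2·0 = 20 | 1·0+5·4 = 20
Q: 4·3+2·0 = 12 | 1·2+5·2 = 12
Y: 4·8+2·4 = 40 | 1·0+5·8 = 40
gcd(4,2,1,5) = 1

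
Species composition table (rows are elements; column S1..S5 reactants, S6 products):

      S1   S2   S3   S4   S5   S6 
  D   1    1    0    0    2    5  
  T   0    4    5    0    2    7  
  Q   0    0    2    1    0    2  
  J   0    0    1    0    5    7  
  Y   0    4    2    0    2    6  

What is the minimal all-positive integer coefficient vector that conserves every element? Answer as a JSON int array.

Coefficients: [5, 2, 1, 4, 4, 3]

D: 5·1+2·1+1·0+4·0+4·2 = 15 | 3·5 = 15
T: 5·0+2·4+1·5+4·0+4·2 = 21 | 3·7 = 21
Q: 5·0+2·0+1·2+4·1+4·0 = 6 | 3·2 = 6
J: 5·0+2·0+1·1+4·0+4·5 = 21 | 3·7 = 21
Y: 5·0+2·4+1·2+4·0+4·2 = 18 | 3·6 = 18
gcd(5,2,1,4,4,3) = 1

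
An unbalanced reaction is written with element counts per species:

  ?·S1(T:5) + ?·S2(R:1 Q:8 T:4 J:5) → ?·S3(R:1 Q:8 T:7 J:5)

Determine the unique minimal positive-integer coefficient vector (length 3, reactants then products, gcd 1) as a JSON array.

Coefficients: [3, 5, 5]

R: 3·0+5·1 = 5 | 5·1 = 5
Q: 3·0+5·8 = 40 | 5·8 = 40
T: 3·5+5·4 = 35 | 5·7 = 35
J: 3·0+5·5 = 25 | 5·5 = 25
gcd(3,5,5) = 1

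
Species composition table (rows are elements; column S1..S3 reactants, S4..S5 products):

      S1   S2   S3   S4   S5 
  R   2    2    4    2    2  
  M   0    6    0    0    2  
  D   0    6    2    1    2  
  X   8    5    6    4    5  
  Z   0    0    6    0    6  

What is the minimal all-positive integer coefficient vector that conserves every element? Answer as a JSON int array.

R: 2·2+1·2+3·4 = 18 | 6·2+3·2 = 18
M: 2·0+1·6+3·0 = 6 | 6·0+3·2 = 6
D: 2·0+1·6+3·2 = 12 | 6·1+3·2 = 12
X: 2·8+1·5+3·6 = 39 | 6·4+3·5 = 39
Z: 2·0+1·0+3·6 = 18 | 6·0+3·6 = 18
gcd(2,1,3,6,3) = 1

Coefficients: [2, 1, 3, 6, 3]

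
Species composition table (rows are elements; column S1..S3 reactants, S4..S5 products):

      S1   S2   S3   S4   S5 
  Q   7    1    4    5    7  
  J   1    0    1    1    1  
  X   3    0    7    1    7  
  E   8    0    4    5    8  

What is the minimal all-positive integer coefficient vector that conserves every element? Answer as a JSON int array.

Q: 6·7+1·1+3·4 = 55 | 4·5+5·7 = 55
J: 6·1+1·0+3·1 = 9 | 4·1+5·1 = 9
X: 6·3+1·0+3·7 = 39 | 4·1+5·7 = 39
E: 6·8+1·0+3·4 = 60 | 4·5+5·8 = 60
gcd(6,1,3,4,5) = 1

Coefficients: [6, 1, 3, 4, 5]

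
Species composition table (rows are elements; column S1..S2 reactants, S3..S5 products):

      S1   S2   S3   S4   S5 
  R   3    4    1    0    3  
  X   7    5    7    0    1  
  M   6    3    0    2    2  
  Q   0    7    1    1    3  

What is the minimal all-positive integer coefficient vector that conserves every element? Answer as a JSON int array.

R: 1·3+2·4 = 11 | 2·1+3·0+3·3 = 11
X: 1·7+2·5 = 17 | 2·7+3·0+3·1 = 17
M: 1·6+2·3 = 12 | 2·0+3·2+3·2 = 12
Q: 1·0+2·7 = 14 | 2·1+3·1+3·3 = 14
gcd(1,2,2,3,3) = 1

Coefficients: [1, 2, 2, 3, 3]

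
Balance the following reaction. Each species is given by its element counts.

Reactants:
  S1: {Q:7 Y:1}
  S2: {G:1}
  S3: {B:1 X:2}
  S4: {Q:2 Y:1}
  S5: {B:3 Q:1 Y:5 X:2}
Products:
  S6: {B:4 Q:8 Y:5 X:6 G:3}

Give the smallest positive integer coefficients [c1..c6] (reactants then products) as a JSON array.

Coefficients: [1, 6, 5, 4, 1, 2]

B: 1·0+6·0+5·1+4·0+1·3 = 8 | 2·4 = 8
Q: 1·7+6·0+5·0+4·2+1·1 = 16 | 2·8 = 16
Y: 1·1+6·0+5·0+4·1+1·5 = 10 | 2·5 = 10
X: 1·0+6·0+5·2+4·0+1·2 = 12 | 2·6 = 12
G: 1·0+6·1+5·0+4·0+1·0 = 6 | 2·3 = 6
gcd(1,6,5,4,1,2) = 1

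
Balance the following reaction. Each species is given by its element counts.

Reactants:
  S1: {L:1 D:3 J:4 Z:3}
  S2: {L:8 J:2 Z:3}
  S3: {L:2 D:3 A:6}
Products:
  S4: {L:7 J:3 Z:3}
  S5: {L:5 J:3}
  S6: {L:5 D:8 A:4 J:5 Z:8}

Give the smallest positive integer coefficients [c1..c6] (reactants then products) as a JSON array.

L: 6·1+6·8+2·2 = 58 | 4·7+3·5+3·5 = 58
D: 6·3+6·0+2·3 = 24 | 4·0+3·0+3·8 = 24
A: 6·0+6·0+2·6 = 12 | 4·0+3·0+3·4 = 12
J: 6·4+6·2+2·0 = 36 | 4·3+3·3+3·5 = 36
Z: 6·3+6·3+2·0 = 36 | 4·3+3·0+3·8 = 36
gcd(6,6,2,4,3,3) = 1

Coefficients: [6, 6, 2, 4, 3, 3]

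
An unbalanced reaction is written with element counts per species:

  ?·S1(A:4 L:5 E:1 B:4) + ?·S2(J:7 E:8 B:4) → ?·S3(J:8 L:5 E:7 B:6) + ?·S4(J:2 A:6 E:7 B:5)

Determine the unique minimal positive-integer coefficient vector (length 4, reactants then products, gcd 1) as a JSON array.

Coefficients: [3, 4, 3, 2]

J: 3·0+4·7 = 28 | 3·8+2·2 = 28
A: 3·4+4·0 = 12 | 3·0+2·6 = 12
L: 3·5+4·0 = 15 | 3·5+2·0 = 15
E: 3·1+4·8 = 35 | 3·7+2·7 = 35
B: 3·4+4·4 = 28 | 3·6+2·5 = 28
gcd(3,4,3,2) = 1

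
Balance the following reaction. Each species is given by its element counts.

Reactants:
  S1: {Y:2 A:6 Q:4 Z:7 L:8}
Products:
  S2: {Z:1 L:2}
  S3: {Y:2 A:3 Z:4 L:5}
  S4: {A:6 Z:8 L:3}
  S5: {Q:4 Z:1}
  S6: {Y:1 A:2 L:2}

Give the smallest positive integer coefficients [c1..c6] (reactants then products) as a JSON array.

Coefficients: [5, 6, 2, 2, 5, 6]

Y: 5·2 = 10 | 6·0+2·2+2·0+5·0+6·1 = 10
A: 5·6 = 30 | 6·0+2·3+2·6+5·0+6·2 = 30
Q: 5·4 = 20 | 6·0+2·0+2·0+5·4+6·0 = 20
Z: 5·7 = 35 | 6·1+2·4+2·8+5·1+6·0 = 35
L: 5·8 = 40 | 6·2+2·5+2·3+5·0+6·2 = 40
gcd(5,6,2,2,5,6) = 1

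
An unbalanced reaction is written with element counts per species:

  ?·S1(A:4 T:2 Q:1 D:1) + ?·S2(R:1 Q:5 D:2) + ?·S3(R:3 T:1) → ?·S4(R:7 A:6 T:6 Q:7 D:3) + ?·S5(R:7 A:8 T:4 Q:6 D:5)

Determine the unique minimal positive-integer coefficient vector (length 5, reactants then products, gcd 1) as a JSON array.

Coefficients: [5, 3, 6, 2, 1]

R: 5·0+3·1+6·3 = 21 | 2·7+1·7 = 21
A: 5·4+3·0+6·0 = 20 | 2·6+1·8 = 20
T: 5·2+3·0+6·1 = 16 | 2·6+1·4 = 16
Q: 5·1+3·5+6·0 = 20 | 2·7+1·6 = 20
D: 5·1+3·2+6·0 = 11 | 2·3+1·5 = 11
gcd(5,3,6,2,1) = 1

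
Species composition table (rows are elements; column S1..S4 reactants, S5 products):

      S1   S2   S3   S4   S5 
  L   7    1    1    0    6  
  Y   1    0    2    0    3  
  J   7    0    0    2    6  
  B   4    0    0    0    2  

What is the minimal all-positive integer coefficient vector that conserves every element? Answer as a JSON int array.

Coefficients: [2, 5, 5, 5, 4]

L: 2·7+5·1+5·1+5·0 = 24 | 4·6 = 24
Y: 2·1+5·0+5·2+5·0 = 12 | 4·3 = 12
J: 2·7+5·0+5·0+5·2 = 24 | 4·6 = 24
B: 2·4+5·0+5·0+5·0 = 8 | 4·2 = 8
gcd(2,5,5,5,4) = 1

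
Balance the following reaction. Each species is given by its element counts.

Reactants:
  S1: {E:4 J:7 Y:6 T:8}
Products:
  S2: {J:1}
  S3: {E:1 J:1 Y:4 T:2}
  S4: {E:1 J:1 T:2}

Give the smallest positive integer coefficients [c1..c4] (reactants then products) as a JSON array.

E: 2·4 = 8 | 6·0+3·1+5·1 = 8
J: 2·7 = 14 | 6·1+3·1+5·1 = 14
Y: 2·6 = 12 | 6·0+3·4+5·0 = 12
T: 2·8 = 16 | 6·0+3·2+5·2 = 16
gcd(2,6,3,5) = 1

Coefficients: [2, 6, 3, 5]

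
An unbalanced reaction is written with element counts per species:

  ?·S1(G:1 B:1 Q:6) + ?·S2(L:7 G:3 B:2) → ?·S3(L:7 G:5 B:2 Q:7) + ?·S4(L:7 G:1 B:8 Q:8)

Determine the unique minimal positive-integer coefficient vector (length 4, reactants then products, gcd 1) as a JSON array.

L: 6·0+5·7 = 35 | 4·7+1·7 = 35
G: 6·1+5·3 = 21 | 4·5+1·1 = 21
B: 6·1+5·2 = 16 | 4·2+1·8 = 16
Q: 6·6+5·0 = 36 | 4·7+1·8 = 36
gcd(6,5,4,1) = 1

Coefficients: [6, 5, 4, 1]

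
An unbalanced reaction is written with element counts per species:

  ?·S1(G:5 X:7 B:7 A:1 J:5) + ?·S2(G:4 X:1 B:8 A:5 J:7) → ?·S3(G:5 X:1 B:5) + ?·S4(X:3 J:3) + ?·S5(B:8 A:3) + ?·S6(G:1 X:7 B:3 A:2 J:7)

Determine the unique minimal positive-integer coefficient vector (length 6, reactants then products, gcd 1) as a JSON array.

G: 6·5+1·4 = 34 | 6·5+3·0+1·0+4·1 = 34
X: 6·7+1·1 = 43 | 6·1+3·3+1·0+4·7 = 43
B: 6·7+1·8 = 50 | 6·5+3·0+1·8+4·3 = 50
A: 6·1+1·5 = 11 | 6·0+3·0+1·3+4·2 = 11
J: 6·5+1·7 = 37 | 6·0+3·3+1·0+4·7 = 37
gcd(6,1,6,3,1,4) = 1

Coefficients: [6, 1, 6, 3, 1, 4]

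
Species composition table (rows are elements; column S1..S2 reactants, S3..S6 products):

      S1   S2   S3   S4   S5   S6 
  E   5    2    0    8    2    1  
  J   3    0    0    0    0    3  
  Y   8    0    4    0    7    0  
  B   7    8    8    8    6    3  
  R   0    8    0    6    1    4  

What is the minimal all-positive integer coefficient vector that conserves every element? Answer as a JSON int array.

E: 4·5+4·2 = 28 | 1·0+2·8+4·2+4·1 = 28
J: 4·3+4·0 = 12 | 1·0+2·0+4·0+4·3 = 12
Y: 4·8+4·0 = 32 | 1·4+2·0+4·7+4·0 = 32
B: 4·7+4·8 = 60 | 1·8+2·8+4·6+4·3 = 60
R: 4·0+4·8 = 32 | 1·0+2·6+4·1+4·4 = 32
gcd(4,4,1,2,4,4) = 1

Coefficients: [4, 4, 1, 2, 4, 4]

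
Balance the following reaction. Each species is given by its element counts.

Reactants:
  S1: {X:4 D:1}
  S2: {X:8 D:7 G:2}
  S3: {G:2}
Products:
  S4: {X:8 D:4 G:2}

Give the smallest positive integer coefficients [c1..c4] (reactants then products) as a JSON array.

Coefficients: [6, 2, 3, 5]

X: 6·4+2·8+3·0 = 40 | 5·8 = 40
D: 6·1+2·7+3·0 = 20 | 5·4 = 20
G: 6·0+2·2+3·2 = 10 | 5·2 = 10
gcd(6,2,3,5) = 1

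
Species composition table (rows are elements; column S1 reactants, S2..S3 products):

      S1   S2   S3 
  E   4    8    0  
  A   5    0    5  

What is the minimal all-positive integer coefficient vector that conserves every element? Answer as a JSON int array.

E: 2·4 = 8 | 1·8+2·0 = 8
A: 2·5 = 10 | 1·0+2·5 = 10
gcd(2,1,2) = 1

Coefficients: [2, 1, 2]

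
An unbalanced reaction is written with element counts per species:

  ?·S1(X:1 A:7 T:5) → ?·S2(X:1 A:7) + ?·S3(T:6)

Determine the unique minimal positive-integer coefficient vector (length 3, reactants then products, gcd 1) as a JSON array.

X: 6·1 = 6 | 6·1+5·0 = 6
A: 6·7 = 42 | 6·7+5·0 = 42
T: 6·5 = 30 | 6·0+5·6 = 30
gcd(6,6,5) = 1

Coefficients: [6, 6, 5]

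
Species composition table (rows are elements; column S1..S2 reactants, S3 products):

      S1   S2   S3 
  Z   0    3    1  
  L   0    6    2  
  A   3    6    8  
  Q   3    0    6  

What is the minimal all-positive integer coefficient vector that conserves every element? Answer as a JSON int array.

Coefficients: [6, 1, 3]

Z: 6·0+1·3 = 3 | 3·1 = 3
L: 6·0+1·6 = 6 | 3·2 = 6
A: 6·3+1·6 = 24 | 3·8 = 24
Q: 6·3+1·0 = 18 | 3·6 = 18
gcd(6,1,3) = 1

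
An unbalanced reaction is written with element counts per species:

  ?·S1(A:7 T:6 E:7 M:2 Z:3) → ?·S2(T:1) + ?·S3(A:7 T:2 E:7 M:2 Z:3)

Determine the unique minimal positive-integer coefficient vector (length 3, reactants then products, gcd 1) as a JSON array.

A: 1·7 = 7 | 4·0+1·7 = 7
T: 1·6 = 6 | 4·1+1·2 = 6
E: 1·7 = 7 | 4·0+1·7 = 7
M: 1·2 = 2 | 4·0+1·2 = 2
Z: 1·3 = 3 | 4·0+1·3 = 3
gcd(1,4,1) = 1

Coefficients: [1, 4, 1]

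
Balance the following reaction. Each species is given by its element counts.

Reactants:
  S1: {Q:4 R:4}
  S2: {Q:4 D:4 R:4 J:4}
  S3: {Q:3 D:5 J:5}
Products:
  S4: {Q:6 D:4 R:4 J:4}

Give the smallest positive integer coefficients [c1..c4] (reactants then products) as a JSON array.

Coefficients: [5, 1, 4, 6]

Q: 5·4+1·4+4·3 = 36 | 6·6 = 36
D: 5·0+1·4+4·5 = 24 | 6·4 = 24
R: 5·4+1·4+4·0 = 24 | 6·4 = 24
J: 5·0+1·4+4·5 = 24 | 6·4 = 24
gcd(5,1,4,6) = 1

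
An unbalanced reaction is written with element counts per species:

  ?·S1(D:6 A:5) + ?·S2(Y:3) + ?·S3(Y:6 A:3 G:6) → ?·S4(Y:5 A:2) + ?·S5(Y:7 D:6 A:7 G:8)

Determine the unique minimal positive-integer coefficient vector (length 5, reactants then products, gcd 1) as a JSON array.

Coefficients: [3, 4, 4, 3, 3]

Y: 3·0+4·3+4·6 = 36 | 3·5+3·7 = 36
D: 3·6+4·0+4·0 = 18 | 3·0+3·6 = 18
A: 3·5+4·0+4·3 = 27 | 3·2+3·7 = 27
G: 3·0+4·0+4·6 = 24 | 3·0+3·8 = 24
gcd(3,4,4,3,3) = 1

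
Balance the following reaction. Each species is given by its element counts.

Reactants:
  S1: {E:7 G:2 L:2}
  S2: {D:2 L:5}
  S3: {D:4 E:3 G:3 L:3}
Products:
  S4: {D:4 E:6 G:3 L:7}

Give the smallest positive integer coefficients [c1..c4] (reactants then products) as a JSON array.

D: 3·0+4·2+3·4 = 20 | 5·4 = 20
E: 3·7+4·0+3·3 = 30 | 5·6 = 30
G: 3·2+4·0+3·3 = 15 | 5·3 = 15
L: 3·2+4·5+3·3 = 35 | 5·7 = 35
gcd(3,4,3,5) = 1

Coefficients: [3, 4, 3, 5]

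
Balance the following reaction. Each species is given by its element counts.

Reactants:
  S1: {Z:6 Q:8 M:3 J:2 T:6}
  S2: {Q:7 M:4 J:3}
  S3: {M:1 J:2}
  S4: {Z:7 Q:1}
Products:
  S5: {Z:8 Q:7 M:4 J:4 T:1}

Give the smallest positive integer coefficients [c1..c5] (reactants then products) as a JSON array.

Z: 1·6+4·0+5·0+6·7 = 48 | 6·8 = 48
Q: 1·8+4·7+5·0+6·1 = 42 | 6·7 = 42
M: 1·3+4·4+5·1+6·0 = 24 | 6·4 = 24
J: 1·2+4·3+5·2+6·0 = 24 | 6·4 = 24
T: 1·6+4·0+5·0+6·0 = 6 | 6·1 = 6
gcd(1,4,5,6,6) = 1

Coefficients: [1, 4, 5, 6, 6]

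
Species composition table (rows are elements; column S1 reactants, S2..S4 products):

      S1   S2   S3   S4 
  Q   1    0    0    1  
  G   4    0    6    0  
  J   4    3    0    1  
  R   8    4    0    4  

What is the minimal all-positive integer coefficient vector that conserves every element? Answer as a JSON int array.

Q: 3·1 = 3 | 3·0+2·0+3·1 = 3
G: 3·4 = 12 | 3·0+2·6+3·0 = 12
J: 3·4 = 12 | 3·3+2·0+3·1 = 12
R: 3·8 = 24 | 3·4+2·0+3·4 = 24
gcd(3,3,2,3) = 1

Coefficients: [3, 3, 2, 3]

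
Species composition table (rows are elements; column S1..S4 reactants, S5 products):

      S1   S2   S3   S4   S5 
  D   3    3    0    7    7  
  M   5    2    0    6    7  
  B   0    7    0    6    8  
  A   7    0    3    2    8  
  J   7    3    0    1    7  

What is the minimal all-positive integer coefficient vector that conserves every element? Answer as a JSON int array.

D: 3·3+4·3+5·0+2·7 = 35 | 5·7 = 35
M: 3·5+4·2+5·0+2·6 = 35 | 5·7 = 35
B: 3·0+4·7+5·0+2·6 = 40 | 5·8 = 40
A: 3·7+4·0+5·3+2·2 = 40 | 5·8 = 40
J: 3·7+4·3+5·0+2·1 = 35 | 5·7 = 35
gcd(3,4,5,2,5) = 1

Coefficients: [3, 4, 5, 2, 5]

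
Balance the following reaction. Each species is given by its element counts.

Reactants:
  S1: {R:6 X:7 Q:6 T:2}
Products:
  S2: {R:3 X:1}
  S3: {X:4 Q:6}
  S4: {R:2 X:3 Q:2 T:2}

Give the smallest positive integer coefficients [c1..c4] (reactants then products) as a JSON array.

R: 3·6 = 18 | 4·3+2·0+3·2 = 18
X: 3·7 = 21 | 4·1+2·4+3·3 = 21
Q: 3·6 = 18 | 4·0+2·6+3·2 = 18
T: 3·2 = 6 | 4·0+2·0+3·2 = 6
gcd(3,4,2,3) = 1

Coefficients: [3, 4, 2, 3]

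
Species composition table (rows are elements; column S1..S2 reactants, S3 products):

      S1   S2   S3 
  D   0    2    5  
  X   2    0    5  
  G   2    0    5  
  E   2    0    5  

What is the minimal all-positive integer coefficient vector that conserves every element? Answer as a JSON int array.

Coefficients: [5, 5, 2]

D: 5·0+5·2 = 10 | 2·5 = 10
X: 5·2+5·0 = 10 | 2·5 = 10
G: 5·2+5·0 = 10 | 2·5 = 10
E: 5·2+5·0 = 10 | 2·5 = 10
gcd(5,5,2) = 1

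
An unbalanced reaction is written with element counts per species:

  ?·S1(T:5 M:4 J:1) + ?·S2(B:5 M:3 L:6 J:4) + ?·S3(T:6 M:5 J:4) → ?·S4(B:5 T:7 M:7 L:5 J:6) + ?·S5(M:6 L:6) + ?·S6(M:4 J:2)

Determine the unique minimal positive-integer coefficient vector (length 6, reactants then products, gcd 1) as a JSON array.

Coefficients: [6, 6, 2, 6, 1, 1]

B: 6·0+6·5+2·0 = 30 | 6·5+1·0+1·0 = 30
T: 6·5+6·0+2·6 = 42 | 6·7+1·0+1·0 = 42
M: 6·4+6·3+2·5 = 52 | 6·7+1·6+1·4 = 52
L: 6·0+6·6+2·0 = 36 | 6·5+1·6+1·0 = 36
J: 6·1+6·4+2·4 = 38 | 6·6+1·0+1·2 = 38
gcd(6,6,2,6,1,1) = 1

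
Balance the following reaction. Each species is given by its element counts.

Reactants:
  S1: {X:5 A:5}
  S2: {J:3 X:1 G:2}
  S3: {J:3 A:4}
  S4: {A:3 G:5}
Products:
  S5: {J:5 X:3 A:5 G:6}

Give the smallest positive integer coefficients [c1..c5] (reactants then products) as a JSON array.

Coefficients: [1, 4, 1, 2, 3]

J: 1·0+4·3+1·3+2·0 = 15 | 3·5 = 15
X: 1·5+4·1+1·0+2·0 = 9 | 3·3 = 9
A: 1·5+4·0+1·4+2·3 = 15 | 3·5 = 15
G: 1·0+4·2+1·0+2·5 = 18 | 3·6 = 18
gcd(1,4,1,2,3) = 1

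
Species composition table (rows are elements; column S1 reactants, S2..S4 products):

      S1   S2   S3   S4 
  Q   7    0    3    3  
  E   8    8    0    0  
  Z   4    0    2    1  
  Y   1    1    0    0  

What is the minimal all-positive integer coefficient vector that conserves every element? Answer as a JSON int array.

Coefficients: [3, 3, 5, 2]

Q: 3·7 = 21 | 3·0+5·3+2·3 = 21
E: 3·8 = 24 | 3·8+5·0+2·0 = 24
Z: 3·4 = 12 | 3·0+5·2+2·1 = 12
Y: 3·1 = 3 | 3·1+5·0+2·0 = 3
gcd(3,3,5,2) = 1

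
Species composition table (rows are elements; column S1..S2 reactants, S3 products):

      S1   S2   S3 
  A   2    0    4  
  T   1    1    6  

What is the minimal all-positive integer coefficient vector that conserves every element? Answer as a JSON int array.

A: 2·2+4·0 = 4 | 1·4 = 4
T: 2·1+4·1 = 6 | 1·6 = 6
gcd(2,4,1) = 1

Coefficients: [2, 4, 1]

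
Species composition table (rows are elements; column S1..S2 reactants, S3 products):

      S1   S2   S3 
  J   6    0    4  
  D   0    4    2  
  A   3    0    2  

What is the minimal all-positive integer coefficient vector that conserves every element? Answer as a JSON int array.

Coefficients: [4, 3, 6]

J: 4·6+3·0 = 24 | 6·4 = 24
D: 4·0+3·4 = 12 | 6·2 = 12
A: 4·3+3·0 = 12 | 6·2 = 12
gcd(4,3,6) = 1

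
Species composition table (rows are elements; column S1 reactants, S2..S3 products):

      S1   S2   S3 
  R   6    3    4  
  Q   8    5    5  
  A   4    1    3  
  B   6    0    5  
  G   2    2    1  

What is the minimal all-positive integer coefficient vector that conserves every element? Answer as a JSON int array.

R: 5·6 = 30 | 2·3+6·4 = 30
Q: 5·8 = 40 | 2·5+6·5 = 40
A: 5·4 = 20 | 2·1+6·3 = 20
B: 5·6 = 30 | 2·0+6·5 = 30
G: 5·2 = 10 | 2·2+6·1 = 10
gcd(5,2,6) = 1

Coefficients: [5, 2, 6]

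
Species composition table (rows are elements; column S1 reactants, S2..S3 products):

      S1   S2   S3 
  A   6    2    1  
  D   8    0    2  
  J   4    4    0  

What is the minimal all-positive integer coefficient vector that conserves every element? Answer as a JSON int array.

A: 1·6 = 6 | 1·2+4·1 = 6
D: 1·8 = 8 | 1·0+4·2 = 8
J: 1·4 = 4 | 1·4+4·0 = 4
gcd(1,1,4) = 1

Coefficients: [1, 1, 4]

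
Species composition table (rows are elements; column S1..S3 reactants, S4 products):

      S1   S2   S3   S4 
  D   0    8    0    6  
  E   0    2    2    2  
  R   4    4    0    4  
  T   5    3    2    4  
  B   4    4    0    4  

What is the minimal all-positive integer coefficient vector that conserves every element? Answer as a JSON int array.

D: 1·0+3·8+1·0 = 24 | 4·6 = 24
E: 1·0+3·2+1·2 = 8 | 4·2 = 8
R: 1·4+3·4+1·0 = 16 | 4·4 = 16
T: 1·5+3·3+1·2 = 16 | 4·4 = 16
B: 1·4+3·4+1·0 = 16 | 4·4 = 16
gcd(1,3,1,4) = 1

Coefficients: [1, 3, 1, 4]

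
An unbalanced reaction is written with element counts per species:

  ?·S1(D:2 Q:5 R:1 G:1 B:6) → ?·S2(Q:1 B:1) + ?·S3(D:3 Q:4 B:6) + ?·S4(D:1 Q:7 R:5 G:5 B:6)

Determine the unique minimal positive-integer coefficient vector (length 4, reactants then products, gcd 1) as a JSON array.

D: 5·2 = 10 | 6·0+3·3+1·1 = 10
Q: 5·5 = 25 | 6·1+3·4+1·7 = 25
R: 5·1 = 5 | 6·0+3·0+1·5 = 5
G: 5·1 = 5 | 6·0+3·0+1·5 = 5
B: 5·6 = 30 | 6·1+3·6+1·6 = 30
gcd(5,6,3,1) = 1

Coefficients: [5, 6, 3, 1]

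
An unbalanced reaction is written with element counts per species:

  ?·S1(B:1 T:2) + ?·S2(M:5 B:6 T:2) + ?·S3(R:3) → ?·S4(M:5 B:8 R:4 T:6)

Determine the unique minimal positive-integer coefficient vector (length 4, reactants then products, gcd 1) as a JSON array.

Coefficients: [6, 3, 4, 3]

M: 6·0+3·5+4·0 = 15 | 3·5 = 15
B: 6·1+3·6+4·0 = 24 | 3·8 = 24
R: 6·0+3·0+4·3 = 12 | 3·4 = 12
T: 6·2+3·2+4·0 = 18 | 3·6 = 18
gcd(6,3,4,3) = 1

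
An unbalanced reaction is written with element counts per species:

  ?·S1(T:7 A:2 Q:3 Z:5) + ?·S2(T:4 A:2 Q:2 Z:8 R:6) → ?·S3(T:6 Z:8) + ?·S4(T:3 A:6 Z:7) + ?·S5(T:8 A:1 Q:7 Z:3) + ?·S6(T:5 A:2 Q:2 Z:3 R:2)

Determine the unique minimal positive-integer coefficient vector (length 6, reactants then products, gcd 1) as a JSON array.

T: 6·7+1·4 = 46 | 2·6+1·3+2·8+3·5 = 46
A: 6·2+1·2 = 14 | 2·0+1·6+2·1+3·2 = 14
Q: 6·3+1·2 = 20 | 2·0+1·0+2·7+3·2 = 20
Z: 6·5+1·8 = 38 | 2·8+1·7+2·3+3·3 = 38
R: 6·0+1·6 = 6 | 2·0+1·0+2·0+3·2 = 6
gcd(6,1,2,1,2,3) = 1

Coefficients: [6, 1, 2, 1, 2, 3]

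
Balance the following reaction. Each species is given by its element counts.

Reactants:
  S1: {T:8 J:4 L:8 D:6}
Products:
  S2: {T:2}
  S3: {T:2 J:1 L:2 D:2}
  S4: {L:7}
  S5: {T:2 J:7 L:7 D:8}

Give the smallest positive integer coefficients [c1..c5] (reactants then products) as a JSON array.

Coefficients: [3, 6, 5, 1, 1]

T: 3·8 = 24 | 6·2+5·2+1·0+1·2 = 24
J: 3·4 = 12 | 6·0+5·1+1·0+1·7 = 12
L: 3·8 = 24 | 6·0+5·2+1·7+1·7 = 24
D: 3·6 = 18 | 6·0+5·2+1·0+1·8 = 18
gcd(3,6,5,1,1) = 1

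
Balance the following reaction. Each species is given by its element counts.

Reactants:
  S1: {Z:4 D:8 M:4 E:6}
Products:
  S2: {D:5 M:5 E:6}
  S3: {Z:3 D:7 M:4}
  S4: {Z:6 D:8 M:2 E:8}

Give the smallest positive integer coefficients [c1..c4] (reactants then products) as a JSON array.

Z: 6·4 = 24 | 2·0+2·3+3·6 = 24
D: 6·8 = 48 | 2·5+2·7+3·8 = 48
M: 6·4 = 24 | 2·5+2·4+3·2 = 24
E: 6·6 = 36 | 2·6+2·0+3·8 = 36
gcd(6,2,2,3) = 1

Coefficients: [6, 2, 2, 3]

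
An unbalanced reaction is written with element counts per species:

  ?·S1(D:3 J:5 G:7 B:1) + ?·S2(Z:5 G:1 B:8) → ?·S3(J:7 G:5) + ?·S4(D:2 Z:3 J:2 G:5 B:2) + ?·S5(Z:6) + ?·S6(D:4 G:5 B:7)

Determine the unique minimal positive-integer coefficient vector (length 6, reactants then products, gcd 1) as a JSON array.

Coefficients: [6, 3, 4, 1, 2, 4]

D: 6·3+3·0 = 18 | 4·0+1·2+2·0+4·4 = 18
Z: 6·0+3·5 = 15 | 4·0+1·3+2·6+4·0 = 15
J: 6·5+3·0 = 30 | 4·7+1·2+2·0+4·0 = 30
G: 6·7+3·1 = 45 | 4·5+1·5+2·0+4·5 = 45
B: 6·1+3·8 = 30 | 4·0+1·2+2·0+4·7 = 30
gcd(6,3,4,1,2,4) = 1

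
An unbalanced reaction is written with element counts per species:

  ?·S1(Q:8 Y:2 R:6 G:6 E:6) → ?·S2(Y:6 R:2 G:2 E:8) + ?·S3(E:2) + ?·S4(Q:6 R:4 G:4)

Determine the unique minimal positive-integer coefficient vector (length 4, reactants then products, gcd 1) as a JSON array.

Coefficients: [3, 1, 5, 4]

Q: 3·8 = 24 | 1·0+5·0+4·6 = 24
Y: 3·2 = 6 | 1·6+5·0+4·0 = 6
R: 3·6 = 18 | 1·2+5·0+4·4 = 18
G: 3·6 = 18 | 1·2+5·0+4·4 = 18
E: 3·6 = 18 | 1·8+5·2+4·0 = 18
gcd(3,1,5,4) = 1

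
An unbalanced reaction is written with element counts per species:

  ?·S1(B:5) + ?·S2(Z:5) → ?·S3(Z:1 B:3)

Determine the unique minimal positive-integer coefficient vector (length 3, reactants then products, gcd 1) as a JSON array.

Coefficients: [3, 1, 5]

Z: 3·0+1·5 = 5 | 5·1 = 5
B: 3·5+1·0 = 15 | 5·3 = 15
gcd(3,1,5) = 1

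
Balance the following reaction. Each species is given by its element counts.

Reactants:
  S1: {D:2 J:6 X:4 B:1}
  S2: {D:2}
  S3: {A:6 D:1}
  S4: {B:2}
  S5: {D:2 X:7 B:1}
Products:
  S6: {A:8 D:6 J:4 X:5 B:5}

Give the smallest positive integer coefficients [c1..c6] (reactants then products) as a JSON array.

Coefficients: [2, 4, 4, 6, 1, 3]

A: 2·0+4·0+4·6+6·0+1·0 = 24 | 3·8 = 24
D: 2·2+4·2+4·1+6·0+1·2 = 18 | 3·6 = 18
J: 2·6+4·0+4·0+6·0+1·0 = 12 | 3·4 = 12
X: 2·4+4·0+4·0+6·0+1·7 = 15 | 3·5 = 15
B: 2·1+4·0+4·0+6·2+1·1 = 15 | 3·5 = 15
gcd(2,4,4,6,1,3) = 1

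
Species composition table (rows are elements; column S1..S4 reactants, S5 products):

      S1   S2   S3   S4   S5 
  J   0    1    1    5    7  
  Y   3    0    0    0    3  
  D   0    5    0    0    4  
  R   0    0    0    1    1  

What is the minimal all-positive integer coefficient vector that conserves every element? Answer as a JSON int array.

J: 5·0+4·1+6·1+5·5 = 35 | 5·7 = 35
Y: 5·3+4·0+6·0+5·0 = 15 | 5·3 = 15
D: 5·0+4·5+6·0+5·0 = 20 | 5·4 = 20
R: 5·0+4·0+6·0+5·1 = 5 | 5·1 = 5
gcd(5,4,6,5,5) = 1

Coefficients: [5, 4, 6, 5, 5]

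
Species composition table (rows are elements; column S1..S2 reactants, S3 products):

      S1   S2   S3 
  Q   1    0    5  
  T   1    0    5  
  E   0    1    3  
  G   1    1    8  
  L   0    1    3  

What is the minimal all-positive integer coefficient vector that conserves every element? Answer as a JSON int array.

Q: 5·1+3·0 = 5 | 1·5 = 5
T: 5·1+3·0 = 5 | 1·5 = 5
E: 5·0+3·1 = 3 | 1·3 = 3
G: 5·1+3·1 = 8 | 1·8 = 8
L: 5·0+3·1 = 3 | 1·3 = 3
gcd(5,3,1) = 1

Coefficients: [5, 3, 1]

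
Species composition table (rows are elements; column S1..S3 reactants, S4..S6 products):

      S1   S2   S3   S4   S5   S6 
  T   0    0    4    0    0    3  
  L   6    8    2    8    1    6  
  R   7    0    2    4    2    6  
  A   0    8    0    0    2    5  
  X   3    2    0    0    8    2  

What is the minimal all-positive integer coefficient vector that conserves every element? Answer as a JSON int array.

Coefficients: [6, 3, 3, 5, 2, 4]

T: 6·0+3·0+3·4 = 12 | 5·0+2·0+4·3 = 12
L: 6·6+3·8+3·2 = 66 | 5·8+2·1+4·6 = 66
R: 6·7+3·0+3·2 = 48 | 5·4+2·2+4·6 = 48
A: 6·0+3·8+3·0 = 24 | 5·0+2·2+4·5 = 24
X: 6·3+3·2+3·0 = 24 | 5·0+2·8+4·2 = 24
gcd(6,3,3,5,2,4) = 1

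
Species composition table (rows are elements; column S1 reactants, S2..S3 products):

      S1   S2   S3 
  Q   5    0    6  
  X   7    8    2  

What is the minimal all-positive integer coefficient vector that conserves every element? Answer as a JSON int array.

Q: 6·5 = 30 | 4·0+5·6 = 30
X: 6·7 = 42 | 4·8+5·2 = 42
gcd(6,4,5) = 1

Coefficients: [6, 4, 5]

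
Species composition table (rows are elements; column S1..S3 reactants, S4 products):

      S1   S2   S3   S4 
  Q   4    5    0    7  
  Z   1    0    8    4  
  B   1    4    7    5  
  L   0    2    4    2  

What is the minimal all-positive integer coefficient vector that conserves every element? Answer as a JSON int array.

Q: 4·4+1·5+1·0 = 21 | 3·7 = 21
Z: 4·1+1·0+1·8 = 12 | 3·4 = 12
B: 4·1+1·4+1·7 = 15 | 3·5 = 15
L: 4·0+1·2+1·4 = 6 | 3·2 = 6
gcd(4,1,1,3) = 1

Coefficients: [4, 1, 1, 3]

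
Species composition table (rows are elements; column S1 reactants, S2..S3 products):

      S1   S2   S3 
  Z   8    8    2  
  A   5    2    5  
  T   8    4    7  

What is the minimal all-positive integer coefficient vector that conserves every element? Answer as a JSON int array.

Z: 6·8 = 48 | 5·8+4·2 = 48
A: 6·5 = 30 | 5·2+4·5 = 30
T: 6·8 = 48 | 5·4+4·7 = 48
gcd(6,5,4) = 1

Coefficients: [6, 5, 4]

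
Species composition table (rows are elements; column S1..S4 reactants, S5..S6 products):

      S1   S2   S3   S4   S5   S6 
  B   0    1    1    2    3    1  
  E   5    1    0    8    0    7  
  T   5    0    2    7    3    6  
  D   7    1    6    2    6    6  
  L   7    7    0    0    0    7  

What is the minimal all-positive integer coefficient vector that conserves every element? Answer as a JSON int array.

B: 3·0+3·1+3·1+3·2 = 12 | 2·3+6·1 = 12
E: 3·5+3·1+3·0+3·8 = 42 | 2·0+6·7 = 42
T: 3·5+3·0+3·2+3·7 = 42 | 2·3+6·6 = 42
D: 3·7+3·1+3·6+3·2 = 48 | 2·6+6·6 = 48
L: 3·7+3·7+3·0+3·0 = 42 | 2·0+6·7 = 42
gcd(3,3,3,3,2,6) = 1

Coefficients: [3, 3, 3, 3, 2, 6]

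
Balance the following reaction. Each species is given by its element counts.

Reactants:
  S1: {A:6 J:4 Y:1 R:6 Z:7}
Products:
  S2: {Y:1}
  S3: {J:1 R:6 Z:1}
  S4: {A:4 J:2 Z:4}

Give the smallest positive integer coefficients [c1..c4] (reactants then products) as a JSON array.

A: 2·6 = 12 | 2·0+2·0+3·4 = 12
J: 2·4 = 8 | 2·0+2·1+3·2 = 8
Y: 2·1 = 2 | 2·1+2·0+3·0 = 2
R: 2·6 = 12 | 2·0+2·6+3·0 = 12
Z: 2·7 = 14 | 2·0+2·1+3·4 = 14
gcd(2,2,2,3) = 1

Coefficients: [2, 2, 2, 3]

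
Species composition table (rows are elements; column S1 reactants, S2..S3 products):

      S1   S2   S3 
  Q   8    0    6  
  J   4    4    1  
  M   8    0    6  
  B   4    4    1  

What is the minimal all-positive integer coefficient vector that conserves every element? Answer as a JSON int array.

Q: 3·8 = 24 | 2·0+4·6 = 24
J: 3·4 = 12 | 2·4+4·1 = 12
M: 3·8 = 24 | 2·0+4·6 = 24
B: 3·4 = 12 | 2·4+4·1 = 12
gcd(3,2,4) = 1

Coefficients: [3, 2, 4]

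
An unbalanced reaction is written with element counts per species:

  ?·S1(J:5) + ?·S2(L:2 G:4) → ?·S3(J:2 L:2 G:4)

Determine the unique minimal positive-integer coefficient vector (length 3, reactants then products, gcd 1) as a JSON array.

J: 2·5+5·0 = 10 | 5·2 = 10
L: 2·0+5·2 = 10 | 5·2 = 10
G: 2·0+5·4 = 20 | 5·4 = 20
gcd(2,5,5) = 1

Coefficients: [2, 5, 5]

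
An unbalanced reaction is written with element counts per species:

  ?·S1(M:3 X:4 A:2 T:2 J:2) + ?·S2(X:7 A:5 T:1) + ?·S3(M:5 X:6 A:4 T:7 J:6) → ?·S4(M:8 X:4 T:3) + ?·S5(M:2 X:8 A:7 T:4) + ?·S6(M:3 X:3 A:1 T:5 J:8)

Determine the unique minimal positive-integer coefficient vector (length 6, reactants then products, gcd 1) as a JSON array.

Coefficients: [1, 2, 5, 1, 4, 4]

M: 1·3+2·0+5·5 = 28 | 1·8+4·2+4·3 = 28
X: 1·4+2·7+5·6 = 48 | 1·4+4·8+4·3 = 48
A: 1·2+2·5+5·4 = 32 | 1·0+4·7+4·1 = 32
T: 1·2+2·1+5·7 = 39 | 1·3+4·4+4·5 = 39
J: 1·2+2·0+5·6 = 32 | 1·0+4·0+4·8 = 32
gcd(1,2,5,1,4,4) = 1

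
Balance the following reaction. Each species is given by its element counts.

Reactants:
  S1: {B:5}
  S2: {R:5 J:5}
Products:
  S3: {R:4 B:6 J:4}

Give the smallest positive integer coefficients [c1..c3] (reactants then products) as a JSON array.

Coefficients: [6, 4, 5]

R: 6·0+4·5 = 20 | 5·4 = 20
B: 6·5+4·0 = 30 | 5·6 = 30
J: 6·0+4·5 = 20 | 5·4 = 20
gcd(6,4,5) = 1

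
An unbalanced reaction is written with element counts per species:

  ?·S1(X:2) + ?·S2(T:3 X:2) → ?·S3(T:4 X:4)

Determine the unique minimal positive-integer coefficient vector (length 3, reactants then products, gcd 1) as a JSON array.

T: 2·0+4·3 = 12 | 3·4 = 12
X: 2·2+4·2 = 12 | 3·4 = 12
gcd(2,4,3) = 1

Coefficients: [2, 4, 3]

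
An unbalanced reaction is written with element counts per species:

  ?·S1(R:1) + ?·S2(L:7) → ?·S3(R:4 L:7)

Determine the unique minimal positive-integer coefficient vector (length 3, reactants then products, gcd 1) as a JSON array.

R: 4·1+1·0 = 4 | 1·4 = 4
L: 4·0+1·7 = 7 | 1·7 = 7
gcd(4,1,1) = 1

Coefficients: [4, 1, 1]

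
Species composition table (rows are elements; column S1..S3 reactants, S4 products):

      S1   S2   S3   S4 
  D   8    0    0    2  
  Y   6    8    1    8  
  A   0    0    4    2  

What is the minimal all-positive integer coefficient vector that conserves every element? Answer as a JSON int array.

Coefficients: [1, 3, 2, 4]

D: 1·8+3·0+2·0 = 8 | 4·2 = 8
Y: 1·6+3·8+2·1 = 32 | 4·8 = 32
A: 1·0+3·0+2·4 = 8 | 4·2 = 8
gcd(1,3,2,4) = 1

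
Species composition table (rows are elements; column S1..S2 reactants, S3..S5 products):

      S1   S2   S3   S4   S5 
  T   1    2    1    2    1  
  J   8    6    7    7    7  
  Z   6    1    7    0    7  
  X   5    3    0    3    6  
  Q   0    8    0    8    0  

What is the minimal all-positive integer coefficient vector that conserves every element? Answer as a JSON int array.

T: 6·1+6·2 = 18 | 1·1+6·2+5·1 = 18
J: 6·8+6·6 = 84 | 1·7+6·7+5·7 = 84
Z: 6·6+6·1 = 42 | 1·7+6·0+5·7 = 42
X: 6·5+6·3 = 48 | 1·0+6·3+5·6 = 48
Q: 6·0+6·8 = 48 | 1·0+6·8+5·0 = 48
gcd(6,6,1,6,5) = 1

Coefficients: [6, 6, 1, 6, 5]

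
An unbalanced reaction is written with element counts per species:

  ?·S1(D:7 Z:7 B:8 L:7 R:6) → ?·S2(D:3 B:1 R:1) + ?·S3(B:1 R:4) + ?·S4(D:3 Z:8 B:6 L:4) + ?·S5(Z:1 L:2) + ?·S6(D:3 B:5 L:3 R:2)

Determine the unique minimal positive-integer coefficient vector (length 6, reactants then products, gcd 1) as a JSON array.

D: 3·7 = 21 | 4·3+3·0+2·3+5·0+1·3 = 21
Z: 3·7 = 21 | 4·0+3·0+2·8+5·1+1·0 = 21
B: 3·8 = 24 | 4·1+3·1+2·6+5·0+1·5 = 24
L: 3·7 = 21 | 4·0+3·0+2·4+5·2+1·3 = 21
R: 3·6 = 18 | 4·1+3·4+2·0+5·0+1·2 = 18
gcd(3,4,3,2,5,1) = 1

Coefficients: [3, 4, 3, 2, 5, 1]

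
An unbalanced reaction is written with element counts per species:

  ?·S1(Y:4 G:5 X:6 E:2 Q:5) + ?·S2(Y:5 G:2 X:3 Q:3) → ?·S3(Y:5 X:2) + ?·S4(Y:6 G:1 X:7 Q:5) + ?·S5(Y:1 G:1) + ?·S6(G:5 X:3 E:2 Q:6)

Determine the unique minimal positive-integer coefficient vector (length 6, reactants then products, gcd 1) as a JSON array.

Y: 1·4+2·5 = 14 | 1·5+1·6+3·1+1·0 = 14
G: 1·5+2·2 = 9 | 1·0+1·1+3·1+1·5 = 9
X: 1·6+2·3 = 12 | 1·2+1·7+3·0+1·3 = 12
E: 1·2+2·0 = 2 | 1·0+1·0+3·0+1·2 = 2
Q: 1·5+2·3 = 11 | 1·0+1·5+3·0+1·6 = 11
gcd(1,2,1,1,3,1) = 1

Coefficients: [1, 2, 1, 1, 3, 1]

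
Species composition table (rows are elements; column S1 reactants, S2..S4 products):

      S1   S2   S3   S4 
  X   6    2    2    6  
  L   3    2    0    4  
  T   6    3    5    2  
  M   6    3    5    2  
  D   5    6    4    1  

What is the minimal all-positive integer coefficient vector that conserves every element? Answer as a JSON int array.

X: 6·6 = 36 | 1·2+5·2+4·6 = 36
L: 6·3 = 18 | 1·2+5·0+4·4 = 18
T: 6·6 = 36 | 1·3+5·5+4·2 = 36
M: 6·6 = 36 | 1·3+5·5+4·2 = 36
D: 6·5 = 30 | 1·6+5·4+4·1 = 30
gcd(6,1,5,4) = 1

Coefficients: [6, 1, 5, 4]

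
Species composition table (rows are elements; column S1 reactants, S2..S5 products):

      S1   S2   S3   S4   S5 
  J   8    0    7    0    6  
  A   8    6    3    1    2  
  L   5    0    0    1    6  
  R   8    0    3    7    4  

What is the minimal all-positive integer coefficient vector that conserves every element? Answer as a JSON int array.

J: 4·8 = 32 | 3·0+2·7+2·0+3·6 = 32
A: 4·8 = 32 | 3·6+2·3+2·1+3·2 = 32
L: 4·5 = 20 | 3·0+2·0+2·1+3·6 = 20
R: 4·8 = 32 | 3·0+2·3+2·7+3·4 = 32
gcd(4,3,2,2,3) = 1

Coefficients: [4, 3, 2, 2, 3]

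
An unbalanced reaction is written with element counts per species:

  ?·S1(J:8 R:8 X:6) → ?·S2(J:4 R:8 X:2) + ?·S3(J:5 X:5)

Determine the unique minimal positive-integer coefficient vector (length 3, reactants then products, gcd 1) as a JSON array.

Coefficients: [5, 5, 4]

J: 5·8 = 40 | 5·4+4·5 = 40
R: 5·8 = 40 | 5·8+4·0 = 40
X: 5·6 = 30 | 5·2+4·5 = 30
gcd(5,5,4) = 1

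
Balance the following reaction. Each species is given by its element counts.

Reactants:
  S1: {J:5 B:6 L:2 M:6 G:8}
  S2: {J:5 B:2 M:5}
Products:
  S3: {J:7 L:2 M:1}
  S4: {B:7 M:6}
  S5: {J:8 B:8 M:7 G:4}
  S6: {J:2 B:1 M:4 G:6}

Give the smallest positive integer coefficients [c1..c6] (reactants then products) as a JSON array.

Coefficients: [5, 6, 5, 4, 1, 6]

J: 5·5+6·5 = 55 | 5·7+4·0+1·8+6·2 = 55
B: 5·6+6·2 = 42 | 5·0+4·7+1·8+6·1 = 42
L: 5·2+6·0 = 10 | 5·2+4·0+1·0+6·0 = 10
M: 5·6+6·5 = 60 | 5·1+4·6+1·7+6·4 = 60
G: 5·8+6·0 = 40 | 5·0+4·0+1·4+6·6 = 40
gcd(5,6,5,4,1,6) = 1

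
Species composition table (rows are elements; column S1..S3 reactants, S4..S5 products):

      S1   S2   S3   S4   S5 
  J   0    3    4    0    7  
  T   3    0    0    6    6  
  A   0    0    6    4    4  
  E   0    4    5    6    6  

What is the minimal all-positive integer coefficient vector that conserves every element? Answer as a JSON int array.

Coefficients: [6, 2, 2, 1, 2]

J: 6·0+2·3+2·4 = 14 | 1·0+2·7 = 14
T: 6·3+2·0+2·0 = 18 | 1·6+2·6 = 18
A: 6·0+2·0+2·6 = 12 | 1·4+2·4 = 12
E: 6·0+2·4+2·5 = 18 | 1·6+2·6 = 18
gcd(6,2,2,1,2) = 1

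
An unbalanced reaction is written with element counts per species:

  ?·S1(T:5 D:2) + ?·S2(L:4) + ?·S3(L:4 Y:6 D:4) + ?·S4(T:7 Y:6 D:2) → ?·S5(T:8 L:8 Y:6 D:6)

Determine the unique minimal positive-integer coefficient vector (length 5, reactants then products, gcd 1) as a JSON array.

T: 5·5+5·0+3·0+1·7 = 32 | 4·8 = 32
L: 5·0+5·4+3·4+1·0 = 32 | 4·8 = 32
Y: 5·0+5·0+3·6+1·6 = 24 | 4·6 = 24
D: 5·2+5·0+3·4+1·2 = 24 | 4·6 = 24
gcd(5,5,3,1,4) = 1

Coefficients: [5, 5, 3, 1, 4]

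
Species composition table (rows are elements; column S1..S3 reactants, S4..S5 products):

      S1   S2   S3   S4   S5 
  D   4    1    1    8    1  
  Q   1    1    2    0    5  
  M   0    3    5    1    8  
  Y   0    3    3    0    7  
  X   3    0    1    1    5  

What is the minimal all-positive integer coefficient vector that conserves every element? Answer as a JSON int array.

Coefficients: [5, 4, 3, 3, 3]

D: 5·4+4·1+3·1 = 27 | 3·8+3·1 = 27
Q: 5·1+4·1+3·2 = 15 | 3·0+3·5 = 15
M: 5·0+4·3+3·5 = 27 | 3·1+3·8 = 27
Y: 5·0+4·3+3·3 = 21 | 3·0+3·7 = 21
X: 5·3+4·0+3·1 = 18 | 3·1+3·5 = 18
gcd(5,4,3,3,3) = 1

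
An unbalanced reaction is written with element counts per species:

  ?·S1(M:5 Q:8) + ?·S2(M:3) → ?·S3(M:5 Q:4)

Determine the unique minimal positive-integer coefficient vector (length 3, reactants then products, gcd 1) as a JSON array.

Coefficients: [3, 5, 6]

M: 3·5+5·3 = 30 | 6·5 = 30
Q: 3·8+5·0 = 24 | 6·4 = 24
gcd(3,5,6) = 1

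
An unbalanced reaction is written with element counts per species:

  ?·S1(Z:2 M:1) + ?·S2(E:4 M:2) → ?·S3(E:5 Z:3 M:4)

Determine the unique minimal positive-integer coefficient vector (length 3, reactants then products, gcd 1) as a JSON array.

E: 6·0+5·4 = 20 | 4·5 = 20
Z: 6·2+5·0 = 12 | 4·3 = 12
M: 6·1+5·2 = 16 | 4·4 = 16
gcd(6,5,4) = 1

Coefficients: [6, 5, 4]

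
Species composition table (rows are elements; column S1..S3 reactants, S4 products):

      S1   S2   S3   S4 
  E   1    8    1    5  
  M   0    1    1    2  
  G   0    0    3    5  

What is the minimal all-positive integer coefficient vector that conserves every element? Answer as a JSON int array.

E: 2·1+1·8+5·1 = 15 | 3·5 = 15
M: 2·0+1·1+5·1 = 6 | 3·2 = 6
G: 2·0+1·0+5·3 = 15 | 3·5 = 15
gcd(2,1,5,3) = 1

Coefficients: [2, 1, 5, 3]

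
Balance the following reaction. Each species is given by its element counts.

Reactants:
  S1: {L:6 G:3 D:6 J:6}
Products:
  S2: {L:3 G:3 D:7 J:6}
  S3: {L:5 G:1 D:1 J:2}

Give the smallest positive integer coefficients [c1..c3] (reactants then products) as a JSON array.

Coefficients: [4, 3, 3]

L: 4·6 = 24 | 3·3+3·5 = 24
G: 4·3 = 12 | 3·3+3·1 = 12
D: 4·6 = 24 | 3·7+3·1 = 24
J: 4·6 = 24 | 3·6+3·2 = 24
gcd(4,3,3) = 1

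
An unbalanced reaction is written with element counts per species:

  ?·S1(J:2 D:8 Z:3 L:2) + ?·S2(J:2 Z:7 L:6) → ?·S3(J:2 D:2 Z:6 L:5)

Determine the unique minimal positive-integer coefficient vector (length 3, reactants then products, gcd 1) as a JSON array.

J: 1·2+3·2 = 8 | 4·2 = 8
D: 1·8+3·0 = 8 | 4·2 = 8
Z: 1·3+3·7 = 24 | 4·6 = 24
L: 1·2+3·6 = 20 | 4·5 = 20
gcd(1,3,4) = 1

Coefficients: [1, 3, 4]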